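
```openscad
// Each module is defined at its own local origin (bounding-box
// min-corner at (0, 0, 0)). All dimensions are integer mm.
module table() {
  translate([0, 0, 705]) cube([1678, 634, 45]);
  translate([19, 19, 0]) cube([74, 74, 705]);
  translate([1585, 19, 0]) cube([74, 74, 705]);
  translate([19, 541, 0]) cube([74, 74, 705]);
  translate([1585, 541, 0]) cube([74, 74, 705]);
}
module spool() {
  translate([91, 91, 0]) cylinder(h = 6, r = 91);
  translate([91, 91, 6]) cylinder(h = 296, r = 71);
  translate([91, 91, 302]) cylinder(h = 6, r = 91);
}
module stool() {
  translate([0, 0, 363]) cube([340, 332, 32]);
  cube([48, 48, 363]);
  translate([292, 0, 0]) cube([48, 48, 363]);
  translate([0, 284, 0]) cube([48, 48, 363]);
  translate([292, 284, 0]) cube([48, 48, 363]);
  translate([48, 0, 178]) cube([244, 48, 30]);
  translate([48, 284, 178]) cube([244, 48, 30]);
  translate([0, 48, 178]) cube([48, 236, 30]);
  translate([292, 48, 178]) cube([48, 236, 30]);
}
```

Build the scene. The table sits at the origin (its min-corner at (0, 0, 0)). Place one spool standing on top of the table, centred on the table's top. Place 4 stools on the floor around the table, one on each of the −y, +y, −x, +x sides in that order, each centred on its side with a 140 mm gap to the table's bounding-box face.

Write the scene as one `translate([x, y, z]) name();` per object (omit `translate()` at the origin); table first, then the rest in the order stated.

table();
translate([748, 226, 750]) spool();
translate([669, -472, 0]) stool();
translate([669, 774, 0]) stool();
translate([-480, 151, 0]) stool();
translate([1818, 151, 0]) stool();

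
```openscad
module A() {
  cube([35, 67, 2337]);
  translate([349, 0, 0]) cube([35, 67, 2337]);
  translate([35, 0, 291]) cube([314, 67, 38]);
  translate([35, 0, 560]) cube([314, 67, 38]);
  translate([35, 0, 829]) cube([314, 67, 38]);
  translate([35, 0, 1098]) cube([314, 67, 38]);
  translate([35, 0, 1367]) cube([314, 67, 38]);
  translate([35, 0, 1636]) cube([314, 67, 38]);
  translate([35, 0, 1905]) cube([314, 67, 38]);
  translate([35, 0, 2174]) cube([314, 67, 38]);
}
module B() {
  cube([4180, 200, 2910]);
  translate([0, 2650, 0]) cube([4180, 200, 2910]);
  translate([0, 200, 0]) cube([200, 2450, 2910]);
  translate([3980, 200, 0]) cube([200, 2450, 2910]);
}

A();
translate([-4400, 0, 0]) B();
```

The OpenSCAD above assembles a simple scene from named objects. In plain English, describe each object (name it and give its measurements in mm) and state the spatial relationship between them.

A is a straight ladder. Two 35×67 mm vertical rails, 2337 mm tall, stand 384 mm apart (outside-to-outside) with their front faces coplanar on the −y side. 8 rungs, each 67 mm deep and 38 mm tall, span between the inner faces of the rails, front faces flush with the rails. The lowest rung's underside is at z = 291 mm and rungs are spaced 269 mm apart (underside to underside).

B is a box-shaped house frame (walls only): outside footprint 4180×2850 mm, wall height 2910 mm, wall thickness 200 mm. The two y-facing walls run the full x-width; the two x-facing walls fit between the inner faces of the y-facing walls.

The house frame is on the floor beside the ladder on its −x side.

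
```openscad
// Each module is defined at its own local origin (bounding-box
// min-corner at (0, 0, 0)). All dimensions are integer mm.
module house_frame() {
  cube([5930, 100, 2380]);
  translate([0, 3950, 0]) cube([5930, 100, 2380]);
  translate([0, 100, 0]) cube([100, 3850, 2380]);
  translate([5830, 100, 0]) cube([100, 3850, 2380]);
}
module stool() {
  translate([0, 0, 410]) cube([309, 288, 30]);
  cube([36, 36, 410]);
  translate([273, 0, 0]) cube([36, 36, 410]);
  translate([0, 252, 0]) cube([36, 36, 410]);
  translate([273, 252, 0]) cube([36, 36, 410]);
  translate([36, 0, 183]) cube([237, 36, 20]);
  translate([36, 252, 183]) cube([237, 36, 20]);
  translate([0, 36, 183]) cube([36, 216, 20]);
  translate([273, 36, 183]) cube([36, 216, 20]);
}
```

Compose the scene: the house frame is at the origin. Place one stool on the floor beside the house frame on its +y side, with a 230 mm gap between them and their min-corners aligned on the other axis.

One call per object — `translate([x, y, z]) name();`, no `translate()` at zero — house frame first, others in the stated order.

house_frame();
translate([0, 4280, 0]) stool();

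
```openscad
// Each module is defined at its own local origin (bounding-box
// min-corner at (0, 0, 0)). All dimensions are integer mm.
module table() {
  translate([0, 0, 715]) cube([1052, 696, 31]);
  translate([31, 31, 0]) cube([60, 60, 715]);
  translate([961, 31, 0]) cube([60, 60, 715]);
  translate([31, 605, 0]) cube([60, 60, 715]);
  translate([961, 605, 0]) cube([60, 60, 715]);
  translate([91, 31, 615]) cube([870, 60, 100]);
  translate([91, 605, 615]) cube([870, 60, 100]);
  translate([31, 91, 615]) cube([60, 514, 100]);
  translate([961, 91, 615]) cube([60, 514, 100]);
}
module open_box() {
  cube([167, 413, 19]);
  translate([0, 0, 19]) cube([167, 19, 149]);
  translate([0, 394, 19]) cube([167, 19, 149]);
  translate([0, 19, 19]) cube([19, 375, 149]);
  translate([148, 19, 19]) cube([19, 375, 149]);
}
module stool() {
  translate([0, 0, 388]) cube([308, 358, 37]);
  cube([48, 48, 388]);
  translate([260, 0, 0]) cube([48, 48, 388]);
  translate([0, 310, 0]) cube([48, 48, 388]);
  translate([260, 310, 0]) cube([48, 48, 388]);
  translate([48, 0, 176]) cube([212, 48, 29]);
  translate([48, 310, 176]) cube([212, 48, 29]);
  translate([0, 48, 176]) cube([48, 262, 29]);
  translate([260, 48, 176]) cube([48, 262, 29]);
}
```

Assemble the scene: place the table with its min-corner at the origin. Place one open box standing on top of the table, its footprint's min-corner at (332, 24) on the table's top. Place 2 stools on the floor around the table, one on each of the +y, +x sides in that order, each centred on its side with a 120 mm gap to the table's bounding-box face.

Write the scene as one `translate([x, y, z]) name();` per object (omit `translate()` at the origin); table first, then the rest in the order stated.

table();
translate([332, 24, 746]) open_box();
translate([372, 816, 0]) stool();
translate([1172, 169, 0]) stool();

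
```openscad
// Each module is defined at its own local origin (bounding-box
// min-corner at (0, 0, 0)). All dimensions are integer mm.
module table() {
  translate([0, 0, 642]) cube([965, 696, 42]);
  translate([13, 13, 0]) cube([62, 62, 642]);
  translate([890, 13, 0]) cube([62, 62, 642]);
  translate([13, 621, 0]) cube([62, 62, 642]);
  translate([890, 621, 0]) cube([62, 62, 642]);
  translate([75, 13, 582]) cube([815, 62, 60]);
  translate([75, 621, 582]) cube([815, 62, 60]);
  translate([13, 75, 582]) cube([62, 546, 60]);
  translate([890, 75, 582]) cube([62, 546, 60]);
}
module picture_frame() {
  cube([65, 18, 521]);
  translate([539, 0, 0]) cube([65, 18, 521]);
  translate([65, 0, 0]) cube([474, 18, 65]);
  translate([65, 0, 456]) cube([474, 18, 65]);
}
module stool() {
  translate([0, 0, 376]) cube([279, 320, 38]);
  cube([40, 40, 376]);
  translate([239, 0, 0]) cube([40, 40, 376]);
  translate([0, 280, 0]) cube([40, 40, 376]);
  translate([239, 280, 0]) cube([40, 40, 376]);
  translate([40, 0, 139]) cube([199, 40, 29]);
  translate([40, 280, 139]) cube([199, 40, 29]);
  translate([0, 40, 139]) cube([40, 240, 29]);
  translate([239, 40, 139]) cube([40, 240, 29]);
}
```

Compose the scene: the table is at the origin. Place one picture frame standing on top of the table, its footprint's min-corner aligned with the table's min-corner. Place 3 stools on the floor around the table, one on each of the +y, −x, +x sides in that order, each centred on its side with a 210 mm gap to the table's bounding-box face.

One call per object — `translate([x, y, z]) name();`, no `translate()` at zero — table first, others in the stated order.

table();
translate([0, 0, 684]) picture_frame();
translate([343, 906, 0]) stool();
translate([-489, 188, 0]) stool();
translate([1175, 188, 0]) stool();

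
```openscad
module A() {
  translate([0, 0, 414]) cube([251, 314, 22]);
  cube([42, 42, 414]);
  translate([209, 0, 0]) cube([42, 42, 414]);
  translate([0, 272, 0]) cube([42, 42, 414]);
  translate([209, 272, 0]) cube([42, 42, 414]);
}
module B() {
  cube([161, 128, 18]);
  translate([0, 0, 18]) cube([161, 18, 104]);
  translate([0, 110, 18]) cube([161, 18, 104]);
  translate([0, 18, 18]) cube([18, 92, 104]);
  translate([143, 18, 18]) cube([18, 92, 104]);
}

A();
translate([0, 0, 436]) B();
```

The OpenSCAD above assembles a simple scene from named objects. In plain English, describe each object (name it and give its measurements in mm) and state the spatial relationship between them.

A is a four-legged stool. The seat is 251×314 mm, 22 mm thick, top at z = 436 mm. It stands on four square legs, each 42×42 mm in cross-section, from z = 0 to the seat underside, each flush with a corner of the seat.

B is an open-topped rectangular box: outside dimensions 161×128×122 mm, with a uniform wall and base thickness of 18 mm. The base is a full 161×128 slab on the floor; four walls sit on top of the base. The front and back walls (the −y and +y sides) span the full width; the two side walls fit between them.

The open box is on top of the stool.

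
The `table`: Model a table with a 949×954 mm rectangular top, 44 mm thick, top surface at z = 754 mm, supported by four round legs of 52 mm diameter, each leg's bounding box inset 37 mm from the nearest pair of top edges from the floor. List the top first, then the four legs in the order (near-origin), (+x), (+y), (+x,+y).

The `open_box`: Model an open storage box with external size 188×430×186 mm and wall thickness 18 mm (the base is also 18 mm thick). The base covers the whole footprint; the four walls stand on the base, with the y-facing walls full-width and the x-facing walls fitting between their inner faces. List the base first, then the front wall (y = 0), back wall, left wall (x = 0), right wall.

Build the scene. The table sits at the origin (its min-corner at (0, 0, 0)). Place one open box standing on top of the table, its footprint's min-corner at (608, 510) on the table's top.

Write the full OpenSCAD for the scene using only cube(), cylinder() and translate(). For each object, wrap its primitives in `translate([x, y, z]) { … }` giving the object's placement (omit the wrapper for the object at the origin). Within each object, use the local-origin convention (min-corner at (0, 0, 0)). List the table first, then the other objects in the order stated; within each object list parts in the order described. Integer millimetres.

translate([0, 0, 710]) cube([949, 954, 44]);
translate([63, 63, 0]) cylinder(h = 710, r = 26);
translate([886, 63, 0]) cylinder(h = 710, r = 26);
translate([63, 891, 0]) cylinder(h = 710, r = 26);
translate([886, 891, 0]) cylinder(h = 710, r = 26);
translate([608, 510, 754]) {
  cube([188, 430, 18]);
  translate([0, 0, 18]) cube([188, 18, 168]);
  translate([0, 412, 18]) cube([188, 18, 168]);
  translate([0, 18, 18]) cube([18, 394, 168]);
  translate([170, 18, 18]) cube([18, 394, 168]);
}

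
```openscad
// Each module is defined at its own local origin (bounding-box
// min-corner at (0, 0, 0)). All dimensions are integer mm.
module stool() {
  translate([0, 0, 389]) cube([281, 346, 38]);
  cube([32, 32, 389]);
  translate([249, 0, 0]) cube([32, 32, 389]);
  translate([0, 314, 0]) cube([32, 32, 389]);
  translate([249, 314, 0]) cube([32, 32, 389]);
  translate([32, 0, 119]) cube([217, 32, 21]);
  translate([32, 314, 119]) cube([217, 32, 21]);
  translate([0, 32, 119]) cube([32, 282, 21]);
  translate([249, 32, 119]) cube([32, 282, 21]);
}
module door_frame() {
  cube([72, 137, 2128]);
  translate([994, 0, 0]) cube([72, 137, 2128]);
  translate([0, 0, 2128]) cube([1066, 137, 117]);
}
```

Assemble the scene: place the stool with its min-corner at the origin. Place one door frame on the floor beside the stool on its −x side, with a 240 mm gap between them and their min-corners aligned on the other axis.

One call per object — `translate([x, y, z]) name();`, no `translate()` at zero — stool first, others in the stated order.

stool();
translate([-1306, 0, 0]) door_frame();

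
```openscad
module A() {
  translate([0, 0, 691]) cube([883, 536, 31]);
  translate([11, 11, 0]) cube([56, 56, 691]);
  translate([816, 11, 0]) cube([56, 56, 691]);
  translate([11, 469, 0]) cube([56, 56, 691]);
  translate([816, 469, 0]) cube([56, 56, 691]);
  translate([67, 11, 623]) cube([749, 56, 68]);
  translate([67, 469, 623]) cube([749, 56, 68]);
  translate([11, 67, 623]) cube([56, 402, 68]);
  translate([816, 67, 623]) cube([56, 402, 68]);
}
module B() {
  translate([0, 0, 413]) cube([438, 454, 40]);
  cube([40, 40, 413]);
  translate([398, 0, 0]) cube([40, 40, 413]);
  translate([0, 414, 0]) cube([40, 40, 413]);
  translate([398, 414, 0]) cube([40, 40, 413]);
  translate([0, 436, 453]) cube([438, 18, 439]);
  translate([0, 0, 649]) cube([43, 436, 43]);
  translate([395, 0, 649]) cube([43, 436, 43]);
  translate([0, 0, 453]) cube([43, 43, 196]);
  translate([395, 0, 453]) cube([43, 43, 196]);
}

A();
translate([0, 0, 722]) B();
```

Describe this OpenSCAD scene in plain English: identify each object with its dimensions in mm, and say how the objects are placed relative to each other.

A is a table with a 883×536 mm rectangular top, 31 mm thick, top surface at z = 722 mm, supported by four 56×56 mm square legs, each inset 11 mm from the nearest pair of top edges, running from the floor. Four apron rails, 56 mm thick and 68 mm tall, run between adjacent legs with their top edges flush with the underside of the top and their outer faces flush with the legs' outer faces.

B is a chair. The seat is a 438×454×40 mm slab with its top at z = 453 mm, on four 40×40 mm corner legs (flush with the seat edges, standing on z = 0). A flat backrest 18 mm thick, 439 mm tall, spans the full seat width and rises from the seat top along its +y edge, rear face flush with the rear of the seat. Two armrests of 43×43 mm section run along each side from the seat's front edge to the front of the backrest, top faces 239 mm above the seat top and outer faces flush with the seat's x-edges; a 43×43 mm post under the front of each armrest stands on the seat at the front corner.

The chair is on top of the table.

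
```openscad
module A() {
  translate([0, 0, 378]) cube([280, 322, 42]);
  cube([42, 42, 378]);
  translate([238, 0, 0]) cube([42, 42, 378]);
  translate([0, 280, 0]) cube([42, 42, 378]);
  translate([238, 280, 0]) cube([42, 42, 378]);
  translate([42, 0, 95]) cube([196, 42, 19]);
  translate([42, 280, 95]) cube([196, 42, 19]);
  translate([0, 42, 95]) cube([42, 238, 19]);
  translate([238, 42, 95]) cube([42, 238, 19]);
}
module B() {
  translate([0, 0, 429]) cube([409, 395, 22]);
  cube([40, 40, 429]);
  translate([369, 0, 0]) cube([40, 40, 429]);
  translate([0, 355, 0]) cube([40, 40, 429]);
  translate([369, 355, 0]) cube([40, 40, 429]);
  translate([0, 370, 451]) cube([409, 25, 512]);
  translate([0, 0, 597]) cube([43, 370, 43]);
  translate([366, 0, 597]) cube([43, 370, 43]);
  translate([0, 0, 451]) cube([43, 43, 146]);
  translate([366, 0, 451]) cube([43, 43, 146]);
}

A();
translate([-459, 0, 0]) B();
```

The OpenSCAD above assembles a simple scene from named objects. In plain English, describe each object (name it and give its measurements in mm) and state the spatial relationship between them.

A is a simple wooden stool: a rectangular seat 280 mm (x) by 322 mm (y), 42 mm thick, top face at z = 420 mm, on four square legs, each 42×42 mm in cross-section. The legs rest on z = 0, each flush with a corner of the seat. Four stretchers, 42 mm wide and 19 mm tall, connect adjacent legs with their undersides at z = 95 mm, each running between the inner faces of the legs it joins and aligned with the legs' outer faces on the other axis.

B is a chair. The seat is a 409×395×22 mm slab with its top at z = 451 mm, on four 40×40 mm corner legs (flush with the seat edges, standing on z = 0). A flat backrest 25 mm thick, 512 mm tall, spans the full seat width and rises from the seat top along its +y edge, rear face flush with the rear of the seat. Two armrests of 43×43 mm section run along each side from the seat's front edge to the front of the backrest, top faces 189 mm above the seat top and outer faces flush with the seat's x-edges; a 43×43 mm post under the front of each armrest stands on the seat at the front corner.

The chair is on the floor beside the stool on its −x side.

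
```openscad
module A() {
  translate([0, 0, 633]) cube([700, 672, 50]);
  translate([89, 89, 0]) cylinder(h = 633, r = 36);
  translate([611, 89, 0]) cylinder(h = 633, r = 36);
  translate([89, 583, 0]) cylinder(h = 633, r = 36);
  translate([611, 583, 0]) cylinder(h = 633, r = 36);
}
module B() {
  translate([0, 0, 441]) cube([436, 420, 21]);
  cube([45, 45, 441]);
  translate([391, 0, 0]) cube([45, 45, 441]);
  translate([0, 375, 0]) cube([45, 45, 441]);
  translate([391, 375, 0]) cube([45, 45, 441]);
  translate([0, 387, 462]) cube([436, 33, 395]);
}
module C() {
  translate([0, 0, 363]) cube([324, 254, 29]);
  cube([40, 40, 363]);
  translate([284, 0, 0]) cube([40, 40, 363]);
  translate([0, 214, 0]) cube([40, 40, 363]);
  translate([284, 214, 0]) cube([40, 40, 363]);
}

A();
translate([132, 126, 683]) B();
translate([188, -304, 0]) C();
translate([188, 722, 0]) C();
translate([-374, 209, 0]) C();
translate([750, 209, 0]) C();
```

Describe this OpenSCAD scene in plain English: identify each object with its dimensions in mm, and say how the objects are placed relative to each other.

A is a rectangular dining table. The top is 700×672×50 mm with its upper surface at z = 683 mm. It stands on four round legs of 72 mm diameter, each leg's bounding box inset 53 mm from the nearest pair of top edges, running from the floor to the underside of the top.

B is a chair. The seat is a 436×420×21 mm slab with its top at z = 462 mm, on four 45×45 mm corner legs (flush with the seat edges, standing on z = 0). A flat backrest 33 mm thick, 395 mm tall, spans the full seat width and rises from the seat top along its +y edge, rear face flush with the rear of the seat.

C is a simple wooden stool: a rectangular seat 324 mm (x) by 254 mm (y), 29 mm thick, top face at z = 392 mm, on four square legs, each 40×40 mm in cross-section. The legs rest on z = 0, each flush with a corner of the seat.

The chair is on top of the table, centred. Four stools sit around the table at the −y, +y, −x, +x sides.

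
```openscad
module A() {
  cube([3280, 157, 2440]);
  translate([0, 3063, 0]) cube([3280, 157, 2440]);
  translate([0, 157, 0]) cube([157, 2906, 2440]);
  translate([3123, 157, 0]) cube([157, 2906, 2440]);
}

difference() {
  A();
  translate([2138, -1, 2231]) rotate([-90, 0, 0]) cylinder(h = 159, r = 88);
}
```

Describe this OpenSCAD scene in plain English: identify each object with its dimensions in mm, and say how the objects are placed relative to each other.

A is a box-shaped house frame (walls only): outside footprint 3280×3220 mm, wall height 2440 mm, wall thickness 157 mm. The two y-facing walls run the full x-width; the two x-facing walls fit between the inner faces of the y-facing walls.

The house frame has a circular hole of radius 88 mm through its front wall, centred at (x = 2138, z = 2231).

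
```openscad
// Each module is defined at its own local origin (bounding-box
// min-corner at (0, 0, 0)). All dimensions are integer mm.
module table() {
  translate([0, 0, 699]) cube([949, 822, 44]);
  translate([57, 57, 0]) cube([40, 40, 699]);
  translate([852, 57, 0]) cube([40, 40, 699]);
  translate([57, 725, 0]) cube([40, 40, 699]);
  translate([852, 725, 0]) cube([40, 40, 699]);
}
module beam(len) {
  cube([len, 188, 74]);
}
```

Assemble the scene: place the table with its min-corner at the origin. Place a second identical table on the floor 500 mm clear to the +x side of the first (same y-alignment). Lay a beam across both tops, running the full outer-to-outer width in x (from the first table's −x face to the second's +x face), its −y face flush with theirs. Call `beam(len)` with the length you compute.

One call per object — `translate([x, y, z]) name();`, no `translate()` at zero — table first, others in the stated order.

table();
translate([1449, 0, 0]) table();
translate([0, 0, 743]) beam(2398);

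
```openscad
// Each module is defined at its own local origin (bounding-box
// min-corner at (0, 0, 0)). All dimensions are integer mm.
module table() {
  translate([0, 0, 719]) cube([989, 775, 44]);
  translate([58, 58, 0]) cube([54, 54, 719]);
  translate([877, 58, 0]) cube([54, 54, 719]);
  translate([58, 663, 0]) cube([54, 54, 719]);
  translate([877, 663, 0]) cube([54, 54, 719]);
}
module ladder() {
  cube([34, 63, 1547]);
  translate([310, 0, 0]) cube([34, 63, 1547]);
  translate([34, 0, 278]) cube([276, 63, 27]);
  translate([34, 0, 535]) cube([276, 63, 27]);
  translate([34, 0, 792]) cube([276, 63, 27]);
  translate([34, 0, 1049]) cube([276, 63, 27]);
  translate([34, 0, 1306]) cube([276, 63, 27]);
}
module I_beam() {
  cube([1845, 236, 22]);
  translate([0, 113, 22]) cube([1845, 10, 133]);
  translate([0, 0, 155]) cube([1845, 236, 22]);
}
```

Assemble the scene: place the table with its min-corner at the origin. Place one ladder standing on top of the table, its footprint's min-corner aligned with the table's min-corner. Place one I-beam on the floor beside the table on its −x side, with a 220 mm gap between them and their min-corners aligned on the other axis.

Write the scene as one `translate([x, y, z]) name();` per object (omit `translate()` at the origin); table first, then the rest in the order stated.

table();
translate([0, 0, 763]) ladder();
translate([-2065, 0, 0]) I_beam();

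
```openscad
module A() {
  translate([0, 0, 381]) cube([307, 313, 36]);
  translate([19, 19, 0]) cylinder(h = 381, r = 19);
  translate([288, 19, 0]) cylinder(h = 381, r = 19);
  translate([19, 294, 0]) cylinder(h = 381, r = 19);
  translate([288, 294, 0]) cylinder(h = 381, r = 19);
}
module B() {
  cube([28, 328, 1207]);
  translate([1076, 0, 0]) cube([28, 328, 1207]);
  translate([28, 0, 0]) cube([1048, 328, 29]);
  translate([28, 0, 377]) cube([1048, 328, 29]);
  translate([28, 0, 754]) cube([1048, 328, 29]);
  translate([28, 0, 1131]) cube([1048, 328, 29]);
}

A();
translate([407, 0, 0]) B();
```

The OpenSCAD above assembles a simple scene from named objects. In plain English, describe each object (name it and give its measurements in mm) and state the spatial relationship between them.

A is a four-legged stool. The seat is 307×313 mm, 36 mm thick, top at z = 417 mm. It stands on four round legs, each 38 mm in diameter, from z = 0 to the seat underside, each leg's axis is inset half a diameter from the nearest pair of seat edges (so the leg's bounding box is flush with the corner).

B is a bookshelf 1104 mm wide overall, 328 mm deep and 1207 mm tall. The two sides are 28 mm thick vertical panels. 4 horizontal shelves of 29 mm thickness span between the inner faces of the sides; the lowest shelf sits on the floor and shelves are stacked with a clear vertical gap of 348 mm between each pair.

The bookshelf is on the floor beside the stool on its +x side.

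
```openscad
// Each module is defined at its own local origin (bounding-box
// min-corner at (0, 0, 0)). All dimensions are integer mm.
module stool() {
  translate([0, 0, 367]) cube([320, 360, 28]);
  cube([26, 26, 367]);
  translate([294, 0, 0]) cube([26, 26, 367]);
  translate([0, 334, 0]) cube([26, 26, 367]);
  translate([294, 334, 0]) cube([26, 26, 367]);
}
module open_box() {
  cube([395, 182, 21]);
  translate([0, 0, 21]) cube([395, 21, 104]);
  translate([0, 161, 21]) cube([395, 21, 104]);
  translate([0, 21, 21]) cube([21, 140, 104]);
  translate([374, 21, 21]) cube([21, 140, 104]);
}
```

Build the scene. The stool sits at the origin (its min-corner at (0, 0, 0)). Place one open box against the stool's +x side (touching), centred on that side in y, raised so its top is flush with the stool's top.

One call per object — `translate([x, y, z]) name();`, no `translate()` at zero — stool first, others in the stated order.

stool();
translate([320, 89, 270]) open_box();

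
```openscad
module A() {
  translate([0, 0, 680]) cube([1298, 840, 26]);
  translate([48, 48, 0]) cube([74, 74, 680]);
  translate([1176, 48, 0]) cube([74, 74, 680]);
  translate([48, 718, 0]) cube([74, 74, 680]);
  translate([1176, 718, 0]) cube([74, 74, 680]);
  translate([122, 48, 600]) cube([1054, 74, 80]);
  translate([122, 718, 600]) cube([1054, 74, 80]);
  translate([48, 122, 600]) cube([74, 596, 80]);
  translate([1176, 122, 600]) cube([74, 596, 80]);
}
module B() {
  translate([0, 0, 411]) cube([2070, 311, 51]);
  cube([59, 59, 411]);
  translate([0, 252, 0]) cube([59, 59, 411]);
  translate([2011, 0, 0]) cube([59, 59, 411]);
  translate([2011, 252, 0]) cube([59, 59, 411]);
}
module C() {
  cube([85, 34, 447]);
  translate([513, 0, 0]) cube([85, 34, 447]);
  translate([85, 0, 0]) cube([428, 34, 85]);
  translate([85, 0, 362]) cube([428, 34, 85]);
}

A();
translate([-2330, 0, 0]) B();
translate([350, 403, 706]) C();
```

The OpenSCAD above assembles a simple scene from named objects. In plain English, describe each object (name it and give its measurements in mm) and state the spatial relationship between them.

A is a rectangular dining table. The top is 1298×840×26 mm with its upper surface at z = 706 mm. It stands on four 74×74 mm square legs, each inset 48 mm from the nearest pair of top edges, running from the floor to the underside of the top. Four apron rails, 74 mm thick and 80 mm tall, run between adjacent legs with their top edges flush with the underside of the top and their outer faces flush with the legs' outer faces.

B is a bench: a 2070×311 mm seat slab, 51 mm thick, top at z = 462 mm, on four 59×59 mm square legs flush with the seat corners and standing on z = 0.

C is a rectangular picture frame lying in the x–z plane (depth along y). The opening is 428 mm wide (x) by 277 mm tall (z), surrounded by a border 85 mm wide on all four sides. The frame is 34 mm deep and is made of two full-height vertical stiles with two horizontal rails fitted between them.

The bench is on the floor beside the table on its −x side. The picture frame is on top of the table, centred.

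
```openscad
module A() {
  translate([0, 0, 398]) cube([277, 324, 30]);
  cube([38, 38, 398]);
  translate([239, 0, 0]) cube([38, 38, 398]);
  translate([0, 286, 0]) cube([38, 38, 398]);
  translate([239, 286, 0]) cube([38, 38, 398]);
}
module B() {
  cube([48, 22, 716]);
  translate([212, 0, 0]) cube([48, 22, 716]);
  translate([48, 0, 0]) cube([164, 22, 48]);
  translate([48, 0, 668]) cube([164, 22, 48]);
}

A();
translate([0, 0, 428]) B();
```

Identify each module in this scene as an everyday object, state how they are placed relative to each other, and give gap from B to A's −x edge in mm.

A is a stool. B is a picture frame. The picture frame is on top of the stool. The gap from the picture frame to the stool's −x edge is 0 mm.

The picture frame's min-x is at 0; the stool's min-x is 0; gap = 0 mm.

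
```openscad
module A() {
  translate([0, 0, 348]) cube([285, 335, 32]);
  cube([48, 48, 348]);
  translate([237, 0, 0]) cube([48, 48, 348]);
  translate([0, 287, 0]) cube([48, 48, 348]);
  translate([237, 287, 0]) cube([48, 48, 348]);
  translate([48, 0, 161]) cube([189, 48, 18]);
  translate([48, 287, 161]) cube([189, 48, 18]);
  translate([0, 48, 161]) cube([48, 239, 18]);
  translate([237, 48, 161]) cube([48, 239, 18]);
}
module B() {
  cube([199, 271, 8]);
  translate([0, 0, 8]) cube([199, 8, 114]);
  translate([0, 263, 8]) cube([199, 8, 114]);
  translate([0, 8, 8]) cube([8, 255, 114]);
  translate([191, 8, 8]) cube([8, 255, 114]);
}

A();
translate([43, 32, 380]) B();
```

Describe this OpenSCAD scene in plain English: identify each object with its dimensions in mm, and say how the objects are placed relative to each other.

A is a simple wooden stool: a rectangular seat 285 mm (x) by 335 mm (y), 32 mm thick, top face at z = 380 mm, on four square legs, each 48×48 mm in cross-section. The legs rest on z = 0, each flush with a corner of the seat. Four stretchers, 48 mm wide and 18 mm tall, connect adjacent legs with their undersides at z = 161 mm, each running between the inner faces of the legs it joins and aligned with the legs' outer faces on the other axis.

B is an open storage box with external size 199×271×122 mm and wall thickness 8 mm (the base is also 8 mm thick). The base covers the whole footprint; the four walls stand on the base, with the y-facing walls full-width and the x-facing walls fitting between their inner faces.

The open box is on top of the stool, centred.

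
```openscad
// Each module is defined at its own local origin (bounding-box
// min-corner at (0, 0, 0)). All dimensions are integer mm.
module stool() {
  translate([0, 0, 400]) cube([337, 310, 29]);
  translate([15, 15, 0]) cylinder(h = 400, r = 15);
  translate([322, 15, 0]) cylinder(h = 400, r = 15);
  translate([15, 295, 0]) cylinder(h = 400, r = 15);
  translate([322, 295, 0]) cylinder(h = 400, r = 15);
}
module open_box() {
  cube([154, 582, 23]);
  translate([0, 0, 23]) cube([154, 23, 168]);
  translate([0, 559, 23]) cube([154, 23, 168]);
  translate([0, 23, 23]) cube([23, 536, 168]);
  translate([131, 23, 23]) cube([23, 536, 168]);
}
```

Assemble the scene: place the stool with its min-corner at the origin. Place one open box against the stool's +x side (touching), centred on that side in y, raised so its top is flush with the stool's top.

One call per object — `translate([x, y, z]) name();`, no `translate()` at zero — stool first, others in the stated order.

stool();
translate([337, -136, 238]) open_box();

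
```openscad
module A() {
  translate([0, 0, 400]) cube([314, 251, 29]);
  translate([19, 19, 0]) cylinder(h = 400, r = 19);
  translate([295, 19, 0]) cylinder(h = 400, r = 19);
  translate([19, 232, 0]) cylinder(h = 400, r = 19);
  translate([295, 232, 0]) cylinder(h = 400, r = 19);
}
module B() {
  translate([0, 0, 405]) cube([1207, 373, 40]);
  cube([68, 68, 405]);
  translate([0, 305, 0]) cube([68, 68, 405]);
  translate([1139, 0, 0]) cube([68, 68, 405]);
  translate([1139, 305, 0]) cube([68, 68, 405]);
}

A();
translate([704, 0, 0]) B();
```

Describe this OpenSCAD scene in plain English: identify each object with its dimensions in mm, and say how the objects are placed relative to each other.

A is a simple wooden stool: a rectangular seat 314 mm (x) by 251 mm (y), 29 mm thick, top face at z = 429 mm, on four round legs, each 38 mm in diameter. The legs rest on z = 0, each leg's axis is inset half a diameter from the nearest pair of seat edges (so the leg's bounding box is flush with the corner).

B is a bench: a 1207×373 mm seat slab, 40 mm thick, top at z = 445 mm, on four 68×68 mm square legs flush with the seat corners and standing on z = 0.

The bench is on the floor beside the stool on its +x side.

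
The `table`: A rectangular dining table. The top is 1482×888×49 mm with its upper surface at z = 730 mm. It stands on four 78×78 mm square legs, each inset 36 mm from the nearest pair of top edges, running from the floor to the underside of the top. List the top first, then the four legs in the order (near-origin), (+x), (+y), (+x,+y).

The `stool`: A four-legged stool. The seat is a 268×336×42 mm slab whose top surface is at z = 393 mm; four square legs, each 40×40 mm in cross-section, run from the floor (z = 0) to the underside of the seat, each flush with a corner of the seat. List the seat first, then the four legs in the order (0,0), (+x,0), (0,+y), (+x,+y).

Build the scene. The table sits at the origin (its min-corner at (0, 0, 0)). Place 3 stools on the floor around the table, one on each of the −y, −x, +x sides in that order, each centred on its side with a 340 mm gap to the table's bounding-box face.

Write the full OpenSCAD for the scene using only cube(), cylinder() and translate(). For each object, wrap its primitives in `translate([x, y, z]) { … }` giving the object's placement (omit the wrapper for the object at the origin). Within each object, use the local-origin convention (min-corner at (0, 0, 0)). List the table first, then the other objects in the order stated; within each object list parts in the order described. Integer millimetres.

translate([0, 0, 681]) cube([1482, 888, 49]);
translate([36, 36, 0]) cube([78, 78, 681]);
translate([1368, 36, 0]) cube([78, 78, 681]);
translate([36, 774, 0]) cube([78, 78, 681]);
translate([1368, 774, 0]) cube([78, 78, 681]);
translate([607, -676, 0]) {
  translate([0, 0, 351]) cube([268, 336, 42]);
  cube([40, 40, 351]);
  translate([228, 0, 0]) cube([40, 40, 351]);
  translate([0, 296, 0]) cube([40, 40, 351]);
  translate([228, 296, 0]) cube([40, 40, 351]);
}
translate([-608, 276, 0]) {
  translate([0, 0, 351]) cube([268, 336, 42]);
  cube([40, 40, 351]);
  translate([228, 0, 0]) cube([40, 40, 351]);
  translate([0, 296, 0]) cube([40, 40, 351]);
  translate([228, 296, 0]) cube([40, 40, 351]);
}
translate([1822, 276, 0]) {
  translate([0, 0, 351]) cube([268, 336, 42]);
  cube([40, 40, 351]);
  translate([228, 0, 0]) cube([40, 40, 351]);
  translate([0, 296, 0]) cube([40, 40, 351]);
  translate([228, 296, 0]) cube([40, 40, 351]);
}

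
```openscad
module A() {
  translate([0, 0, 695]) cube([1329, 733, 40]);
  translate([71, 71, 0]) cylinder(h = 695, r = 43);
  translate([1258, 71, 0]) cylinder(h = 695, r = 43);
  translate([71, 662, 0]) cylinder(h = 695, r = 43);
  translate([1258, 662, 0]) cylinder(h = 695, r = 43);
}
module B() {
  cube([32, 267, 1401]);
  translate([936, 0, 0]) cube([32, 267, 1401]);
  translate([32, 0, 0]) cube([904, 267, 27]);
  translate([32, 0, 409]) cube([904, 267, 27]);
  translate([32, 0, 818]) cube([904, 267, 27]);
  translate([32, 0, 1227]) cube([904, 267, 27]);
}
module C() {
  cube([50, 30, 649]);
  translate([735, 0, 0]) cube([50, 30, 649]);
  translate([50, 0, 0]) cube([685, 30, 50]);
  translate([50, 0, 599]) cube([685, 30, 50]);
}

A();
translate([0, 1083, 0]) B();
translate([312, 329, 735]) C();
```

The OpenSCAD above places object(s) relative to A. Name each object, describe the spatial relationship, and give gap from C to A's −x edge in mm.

A is a table. B is a bookshelf. C is a picture frame. The bookshelf is on the floor beside the table on its +y side. The picture frame is on top of the table. The gap from the picture frame to the table's −x edge is 312 mm.

The picture frame's min-x is at 312; the table's min-x is 0; gap = 312 mm.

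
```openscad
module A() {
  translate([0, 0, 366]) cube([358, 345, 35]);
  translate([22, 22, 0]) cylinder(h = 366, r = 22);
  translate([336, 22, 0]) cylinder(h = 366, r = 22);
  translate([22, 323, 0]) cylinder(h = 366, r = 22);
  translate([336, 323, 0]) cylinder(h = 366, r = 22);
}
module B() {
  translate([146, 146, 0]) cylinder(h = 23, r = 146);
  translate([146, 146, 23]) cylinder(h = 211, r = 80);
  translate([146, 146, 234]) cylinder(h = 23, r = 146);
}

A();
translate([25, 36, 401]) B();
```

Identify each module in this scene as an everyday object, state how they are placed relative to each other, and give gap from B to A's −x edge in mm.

The spool's min-x is at 25; the stool's min-x is 0; gap = 25 mm.

A is a stool. B is a spool. The spool is on top of the stool. The gap from the spool to the stool's −x edge is 25 mm.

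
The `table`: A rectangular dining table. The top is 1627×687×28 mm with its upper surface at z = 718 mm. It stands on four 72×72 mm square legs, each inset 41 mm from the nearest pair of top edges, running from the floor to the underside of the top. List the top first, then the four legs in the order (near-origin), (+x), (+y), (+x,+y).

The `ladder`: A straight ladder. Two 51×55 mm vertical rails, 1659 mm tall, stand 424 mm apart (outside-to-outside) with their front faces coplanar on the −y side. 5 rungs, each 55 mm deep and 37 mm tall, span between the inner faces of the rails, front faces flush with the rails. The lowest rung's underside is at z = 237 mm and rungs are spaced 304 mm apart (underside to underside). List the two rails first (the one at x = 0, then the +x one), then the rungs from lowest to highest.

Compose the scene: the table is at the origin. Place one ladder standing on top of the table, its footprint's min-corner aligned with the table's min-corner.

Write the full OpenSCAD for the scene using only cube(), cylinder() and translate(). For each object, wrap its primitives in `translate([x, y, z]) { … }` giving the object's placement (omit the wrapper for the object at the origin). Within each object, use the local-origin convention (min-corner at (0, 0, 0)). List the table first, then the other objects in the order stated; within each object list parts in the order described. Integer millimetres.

translate([0, 0, 690]) cube([1627, 687, 28]);
translate([41, 41, 0]) cube([72, 72, 690]);
translate([1514, 41, 0]) cube([72, 72, 690]);
translate([41, 574, 0]) cube([72, 72, 690]);
translate([1514, 574, 0]) cube([72, 72, 690]);
translate([0, 0, 718]) {
  cube([51, 55, 1659]);
  translate([373, 0, 0]) cube([51, 55, 1659]);
  translate([51, 0, 237]) cube([322, 55, 37]);
  translate([51, 0, 541]) cube([322, 55, 37]);
  translate([51, 0, 845]) cube([322, 55, 37]);
  translate([51, 0, 1149]) cube([322, 55, 37]);
  translate([51, 0, 1453]) cube([322, 55, 37]);
}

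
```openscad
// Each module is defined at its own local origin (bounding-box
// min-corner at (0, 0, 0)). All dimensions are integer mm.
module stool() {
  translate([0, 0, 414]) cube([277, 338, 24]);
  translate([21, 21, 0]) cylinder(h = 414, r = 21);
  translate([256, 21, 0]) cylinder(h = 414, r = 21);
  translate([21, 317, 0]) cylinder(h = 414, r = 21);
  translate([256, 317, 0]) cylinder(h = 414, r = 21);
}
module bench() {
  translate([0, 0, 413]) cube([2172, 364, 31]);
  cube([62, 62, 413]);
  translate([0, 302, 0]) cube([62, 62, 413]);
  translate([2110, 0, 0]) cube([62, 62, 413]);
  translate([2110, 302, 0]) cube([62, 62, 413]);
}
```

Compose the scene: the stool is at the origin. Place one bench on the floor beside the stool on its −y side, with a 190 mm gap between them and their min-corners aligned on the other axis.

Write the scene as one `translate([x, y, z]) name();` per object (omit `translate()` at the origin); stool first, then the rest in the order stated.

stool();
translate([0, -554, 0]) bench();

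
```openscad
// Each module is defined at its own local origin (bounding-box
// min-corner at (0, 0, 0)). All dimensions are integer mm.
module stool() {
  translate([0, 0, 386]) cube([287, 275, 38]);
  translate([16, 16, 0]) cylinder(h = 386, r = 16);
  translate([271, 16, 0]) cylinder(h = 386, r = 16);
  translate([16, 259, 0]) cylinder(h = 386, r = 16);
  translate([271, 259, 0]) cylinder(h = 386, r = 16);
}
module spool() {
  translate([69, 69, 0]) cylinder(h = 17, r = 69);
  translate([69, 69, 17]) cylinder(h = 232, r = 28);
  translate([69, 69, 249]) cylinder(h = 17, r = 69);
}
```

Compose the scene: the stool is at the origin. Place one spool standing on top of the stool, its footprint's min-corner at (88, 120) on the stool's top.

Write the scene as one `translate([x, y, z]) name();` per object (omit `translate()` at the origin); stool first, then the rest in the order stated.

stool();
translate([88, 120, 424]) spool();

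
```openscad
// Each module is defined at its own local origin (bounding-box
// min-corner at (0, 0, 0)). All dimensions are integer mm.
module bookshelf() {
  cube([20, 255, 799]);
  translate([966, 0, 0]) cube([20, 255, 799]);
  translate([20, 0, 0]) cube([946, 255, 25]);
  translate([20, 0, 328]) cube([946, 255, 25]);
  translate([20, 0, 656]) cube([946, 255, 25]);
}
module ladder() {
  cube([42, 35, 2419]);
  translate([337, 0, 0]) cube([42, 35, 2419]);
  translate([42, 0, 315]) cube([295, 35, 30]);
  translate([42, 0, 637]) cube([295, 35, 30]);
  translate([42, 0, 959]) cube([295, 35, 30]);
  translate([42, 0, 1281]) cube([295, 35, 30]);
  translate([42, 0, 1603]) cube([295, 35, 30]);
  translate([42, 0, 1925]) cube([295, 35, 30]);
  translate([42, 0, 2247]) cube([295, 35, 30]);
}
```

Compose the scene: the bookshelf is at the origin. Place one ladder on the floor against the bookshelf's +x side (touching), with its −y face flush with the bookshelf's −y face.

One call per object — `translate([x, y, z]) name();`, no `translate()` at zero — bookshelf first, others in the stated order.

bookshelf();
translate([986, 0, 0]) ladder();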